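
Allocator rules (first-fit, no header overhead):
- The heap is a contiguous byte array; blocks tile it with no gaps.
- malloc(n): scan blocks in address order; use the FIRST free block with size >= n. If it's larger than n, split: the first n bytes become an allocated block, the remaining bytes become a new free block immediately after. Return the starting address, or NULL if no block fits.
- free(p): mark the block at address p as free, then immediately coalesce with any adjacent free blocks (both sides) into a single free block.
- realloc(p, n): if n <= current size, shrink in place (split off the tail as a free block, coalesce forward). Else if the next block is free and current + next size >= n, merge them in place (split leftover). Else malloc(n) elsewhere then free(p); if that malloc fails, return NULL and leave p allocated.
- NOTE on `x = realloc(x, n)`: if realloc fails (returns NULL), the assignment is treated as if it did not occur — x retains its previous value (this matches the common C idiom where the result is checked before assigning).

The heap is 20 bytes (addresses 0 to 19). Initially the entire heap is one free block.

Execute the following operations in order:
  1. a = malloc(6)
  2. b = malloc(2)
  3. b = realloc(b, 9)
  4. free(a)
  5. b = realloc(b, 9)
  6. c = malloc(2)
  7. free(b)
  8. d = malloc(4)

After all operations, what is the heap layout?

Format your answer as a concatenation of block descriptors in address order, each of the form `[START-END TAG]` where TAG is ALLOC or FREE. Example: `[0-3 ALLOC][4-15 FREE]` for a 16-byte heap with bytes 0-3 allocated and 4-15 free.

Op 1: a = malloc(6) -> a = 0; heap: [0-5 ALLOC][6-19 FREE]
Op 2: b = malloc(2) -> b = 6; heap: [0-5 ALLOC][6-7 ALLOC][8-19 FREE]
Op 3: b = realloc(b, 9) -> b = 6; heap: [0-5 ALLOC][6-14 ALLOC][15-19 FREE]
Op 4: free(a) -> (freed a); heap: [0-5 FREE][6-14 ALLOC][15-19 FREE]
Op 5: b = realloc(b, 9) -> b = 6; heap: [0-5 FREE][6-14 ALLOC][15-19 FREE]
Op 6: c = malloc(2) -> c = 0; heap: [0-1 ALLOC][2-5 FREE][6-14 ALLOC][15-19 FREE]
Op 7: free(b) -> (freed b); heap: [0-1 ALLOC][2-19 FREE]
Op 8: d = malloc(4) -> d = 2; heap: [0-1 ALLOC][2-5 ALLOC][6-19 FREE]

Answer: [0-1 ALLOC][2-5 ALLOC][6-19 FREE]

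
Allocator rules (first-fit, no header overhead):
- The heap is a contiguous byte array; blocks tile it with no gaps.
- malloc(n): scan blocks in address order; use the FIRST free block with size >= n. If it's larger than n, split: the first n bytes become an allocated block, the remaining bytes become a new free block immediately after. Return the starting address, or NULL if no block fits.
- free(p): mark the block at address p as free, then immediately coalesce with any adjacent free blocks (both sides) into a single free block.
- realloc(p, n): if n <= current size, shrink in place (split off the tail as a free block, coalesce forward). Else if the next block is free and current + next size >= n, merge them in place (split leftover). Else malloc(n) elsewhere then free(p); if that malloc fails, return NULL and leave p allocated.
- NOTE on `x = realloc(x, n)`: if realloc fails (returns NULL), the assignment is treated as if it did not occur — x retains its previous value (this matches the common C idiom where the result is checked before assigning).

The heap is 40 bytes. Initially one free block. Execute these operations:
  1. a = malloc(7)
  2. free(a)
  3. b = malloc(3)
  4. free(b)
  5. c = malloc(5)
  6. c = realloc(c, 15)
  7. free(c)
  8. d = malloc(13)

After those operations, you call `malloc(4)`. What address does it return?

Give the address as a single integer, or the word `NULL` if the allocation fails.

Answer: 13

Derivation:
Op 1: a = malloc(7) -> a = 0; heap: [0-6 ALLOC][7-39 FREE]
Op 2: free(a) -> (freed a); heap: [0-39 FREE]
Op 3: b = malloc(3) -> b = 0; heap: [0-2 ALLOC][3-39 FREE]
Op 4: free(b) -> (freed b); heap: [0-39 FREE]
Op 5: c = malloc(5) -> c = 0; heap: [0-4 ALLOC][5-39 FREE]
Op 6: c = realloc(c, 15) -> c = 0; heap: [0-14 ALLOC][15-39 FREE]
Op 7: free(c) -> (freed c); heap: [0-39 FREE]
Op 8: d = malloc(13) -> d = 0; heap: [0-12 ALLOC][13-39 FREE]
malloc(4): first-fit scan over [0-12 ALLOC][13-39 FREE] -> 13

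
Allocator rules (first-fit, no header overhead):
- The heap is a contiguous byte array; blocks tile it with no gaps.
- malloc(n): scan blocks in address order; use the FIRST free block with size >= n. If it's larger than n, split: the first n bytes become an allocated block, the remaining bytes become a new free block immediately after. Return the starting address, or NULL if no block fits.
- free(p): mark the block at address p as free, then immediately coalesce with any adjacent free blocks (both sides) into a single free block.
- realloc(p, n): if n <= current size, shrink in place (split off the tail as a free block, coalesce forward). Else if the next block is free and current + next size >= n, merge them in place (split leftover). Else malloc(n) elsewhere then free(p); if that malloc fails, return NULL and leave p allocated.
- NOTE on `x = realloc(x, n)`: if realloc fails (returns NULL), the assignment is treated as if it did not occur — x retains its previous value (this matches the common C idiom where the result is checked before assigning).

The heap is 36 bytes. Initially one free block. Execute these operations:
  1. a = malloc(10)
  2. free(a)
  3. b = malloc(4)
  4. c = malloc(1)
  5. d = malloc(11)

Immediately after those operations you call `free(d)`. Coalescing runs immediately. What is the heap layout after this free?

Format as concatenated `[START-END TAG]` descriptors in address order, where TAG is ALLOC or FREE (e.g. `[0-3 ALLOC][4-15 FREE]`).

Answer: [0-3 ALLOC][4-4 ALLOC][5-35 FREE]

Derivation:
Op 1: a = malloc(10) -> a = 0; heap: [0-9 ALLOC][10-35 FREE]
Op 2: free(a) -> (freed a); heap: [0-35 FREE]
Op 3: b = malloc(4) -> b = 0; heap: [0-3 ALLOC][4-35 FREE]
Op 4: c = malloc(1) -> c = 4; heap: [0-3 ALLOC][4-4 ALLOC][5-35 FREE]
Op 5: d = malloc(11) -> d = 5; heap: [0-3 ALLOC][4-4 ALLOC][5-15 ALLOC][16-35 FREE]
free(d): d = 5 -> block [5-15 ALLOC]; mark free, coalesce with adjacent free neighbors -> [0-3 ALLOC][4-4 ALLOC][5-35 FREE]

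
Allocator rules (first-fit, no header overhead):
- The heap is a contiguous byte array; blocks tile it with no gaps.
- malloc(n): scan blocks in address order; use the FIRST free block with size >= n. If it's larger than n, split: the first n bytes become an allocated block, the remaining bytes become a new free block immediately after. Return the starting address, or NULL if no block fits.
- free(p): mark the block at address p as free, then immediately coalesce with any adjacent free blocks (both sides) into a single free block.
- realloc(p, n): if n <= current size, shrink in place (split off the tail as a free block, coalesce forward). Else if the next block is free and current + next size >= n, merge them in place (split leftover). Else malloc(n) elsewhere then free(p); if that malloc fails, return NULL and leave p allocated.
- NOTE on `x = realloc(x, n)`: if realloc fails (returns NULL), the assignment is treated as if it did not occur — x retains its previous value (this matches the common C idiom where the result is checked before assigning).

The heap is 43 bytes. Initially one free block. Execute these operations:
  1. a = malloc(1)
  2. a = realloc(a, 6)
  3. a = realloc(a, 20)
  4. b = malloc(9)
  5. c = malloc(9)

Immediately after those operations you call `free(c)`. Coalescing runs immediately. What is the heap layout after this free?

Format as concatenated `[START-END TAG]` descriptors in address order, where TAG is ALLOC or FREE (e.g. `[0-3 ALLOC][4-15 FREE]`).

Op 1: a = malloc(1) -> a = 0; heap: [0-0 ALLOC][1-42 FREE]
Op 2: a = realloc(a, 6) -> a = 0; heap: [0-5 ALLOC][6-42 FREE]
Op 3: a = realloc(a, 20) -> a = 0; heap: [0-19 ALLOC][20-42 FREE]
Op 4: b = malloc(9) -> b = 20; heap: [0-19 ALLOC][20-28 ALLOC][29-42 FREE]
Op 5: c = malloc(9) -> c = 29; heap: [0-19 ALLOC][20-28 ALLOC][29-37 ALLOC][38-42 FREE]
free(c): c = 29 -> block [29-37 ALLOC]; mark free, coalesce with adjacent free neighbors -> [0-19 ALLOC][20-28 ALLOC][29-42 FREE]

Answer: [0-19 ALLOC][20-28 ALLOC][29-42 FREE]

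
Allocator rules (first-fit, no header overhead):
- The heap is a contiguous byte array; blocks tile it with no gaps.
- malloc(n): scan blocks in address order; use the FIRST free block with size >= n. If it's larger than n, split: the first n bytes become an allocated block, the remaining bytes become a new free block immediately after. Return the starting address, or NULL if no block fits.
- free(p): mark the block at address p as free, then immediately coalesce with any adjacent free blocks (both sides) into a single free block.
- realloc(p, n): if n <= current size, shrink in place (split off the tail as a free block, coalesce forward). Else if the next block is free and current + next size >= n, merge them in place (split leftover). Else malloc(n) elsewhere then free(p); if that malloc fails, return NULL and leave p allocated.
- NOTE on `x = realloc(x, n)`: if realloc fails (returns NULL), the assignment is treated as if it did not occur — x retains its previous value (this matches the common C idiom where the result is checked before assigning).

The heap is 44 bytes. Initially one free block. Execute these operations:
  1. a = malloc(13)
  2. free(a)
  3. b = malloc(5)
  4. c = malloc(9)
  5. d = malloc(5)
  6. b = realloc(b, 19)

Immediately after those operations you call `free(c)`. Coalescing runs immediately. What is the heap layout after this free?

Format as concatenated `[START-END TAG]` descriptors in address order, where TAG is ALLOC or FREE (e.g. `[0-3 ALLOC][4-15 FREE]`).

Op 1: a = malloc(13) -> a = 0; heap: [0-12 ALLOC][13-43 FREE]
Op 2: free(a) -> (freed a); heap: [0-43 FREE]
Op 3: b = malloc(5) -> b = 0; heap: [0-4 ALLOC][5-43 FREE]
Op 4: c = malloc(9) -> c = 5; heap: [0-4 ALLOC][5-13 ALLOC][14-43 FREE]
Op 5: d = malloc(5) -> d = 14; heap: [0-4 ALLOC][5-13 ALLOC][14-18 ALLOC][19-43 FREE]
Op 6: b = realloc(b, 19) -> b = 19; heap: [0-4 FREE][5-13 ALLOC][14-18 ALLOC][19-37 ALLOC][38-43 FREE]
free(c): c = 5 -> block [5-13 ALLOC]; mark free, coalesce with adjacent free neighbors -> [0-13 FREE][14-18 ALLOC][19-37 ALLOC][38-43 FREE]

Answer: [0-13 FREE][14-18 ALLOC][19-37 ALLOC][38-43 FREE]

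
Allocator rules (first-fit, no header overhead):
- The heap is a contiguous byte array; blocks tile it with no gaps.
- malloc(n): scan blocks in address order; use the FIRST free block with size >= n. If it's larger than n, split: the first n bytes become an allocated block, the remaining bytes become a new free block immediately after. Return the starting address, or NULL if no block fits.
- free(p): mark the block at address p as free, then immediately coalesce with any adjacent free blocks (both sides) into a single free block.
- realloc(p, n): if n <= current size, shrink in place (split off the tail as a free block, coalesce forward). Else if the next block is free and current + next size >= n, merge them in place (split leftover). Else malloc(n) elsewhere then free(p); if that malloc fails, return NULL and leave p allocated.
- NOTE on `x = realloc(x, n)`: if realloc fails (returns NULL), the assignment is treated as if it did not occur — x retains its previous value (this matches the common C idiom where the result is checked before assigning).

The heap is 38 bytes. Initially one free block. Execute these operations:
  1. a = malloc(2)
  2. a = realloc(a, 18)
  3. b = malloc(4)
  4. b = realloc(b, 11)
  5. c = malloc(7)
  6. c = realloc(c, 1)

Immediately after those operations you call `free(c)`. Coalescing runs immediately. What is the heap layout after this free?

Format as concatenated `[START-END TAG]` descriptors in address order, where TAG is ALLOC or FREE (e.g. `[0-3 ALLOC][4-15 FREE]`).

Op 1: a = malloc(2) -> a = 0; heap: [0-1 ALLOC][2-37 FREE]
Op 2: a = realloc(a, 18) -> a = 0; heap: [0-17 ALLOC][18-37 FREE]
Op 3: b = malloc(4) -> b = 18; heap: [0-17 ALLOC][18-21 ALLOC][22-37 FREE]
Op 4: b = realloc(b, 11) -> b = 18; heap: [0-17 ALLOC][18-28 ALLOC][29-37 FREE]
Op 5: c = malloc(7) -> c = 29; heap: [0-17 ALLOC][18-28 ALLOC][29-35 ALLOC][36-37 FREE]
Op 6: c = realloc(c, 1) -> c = 29; heap: [0-17 ALLOC][18-28 ALLOC][29-29 ALLOC][30-37 FREE]
free(c): c = 29 -> block [29-29 ALLOC]; mark free, coalesce with adjacent free neighbors -> [0-17 ALLOC][18-28 ALLOC][29-37 FREE]

Answer: [0-17 ALLOC][18-28 ALLOC][29-37 FREE]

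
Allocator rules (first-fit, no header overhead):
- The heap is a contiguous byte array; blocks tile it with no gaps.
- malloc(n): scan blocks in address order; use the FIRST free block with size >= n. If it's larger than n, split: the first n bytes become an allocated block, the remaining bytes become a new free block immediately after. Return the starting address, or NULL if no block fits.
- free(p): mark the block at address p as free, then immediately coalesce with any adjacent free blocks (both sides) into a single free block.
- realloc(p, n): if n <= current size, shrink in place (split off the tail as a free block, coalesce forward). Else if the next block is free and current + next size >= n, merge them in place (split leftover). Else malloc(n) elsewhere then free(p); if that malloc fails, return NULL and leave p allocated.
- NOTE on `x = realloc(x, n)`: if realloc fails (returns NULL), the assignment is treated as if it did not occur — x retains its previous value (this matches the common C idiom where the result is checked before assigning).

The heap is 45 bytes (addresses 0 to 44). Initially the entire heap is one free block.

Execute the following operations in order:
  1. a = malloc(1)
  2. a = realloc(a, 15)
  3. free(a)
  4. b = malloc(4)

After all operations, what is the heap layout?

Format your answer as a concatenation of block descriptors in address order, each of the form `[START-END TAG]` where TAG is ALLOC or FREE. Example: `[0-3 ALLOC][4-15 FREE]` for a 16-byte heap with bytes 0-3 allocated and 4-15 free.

Op 1: a = malloc(1) -> a = 0; heap: [0-0 ALLOC][1-44 FREE]
Op 2: a = realloc(a, 15) -> a = 0; heap: [0-14 ALLOC][15-44 FREE]
Op 3: free(a) -> (freed a); heap: [0-44 FREE]
Op 4: b = malloc(4) -> b = 0; heap: [0-3 ALLOC][4-44 FREE]

Answer: [0-3 ALLOC][4-44 FREE]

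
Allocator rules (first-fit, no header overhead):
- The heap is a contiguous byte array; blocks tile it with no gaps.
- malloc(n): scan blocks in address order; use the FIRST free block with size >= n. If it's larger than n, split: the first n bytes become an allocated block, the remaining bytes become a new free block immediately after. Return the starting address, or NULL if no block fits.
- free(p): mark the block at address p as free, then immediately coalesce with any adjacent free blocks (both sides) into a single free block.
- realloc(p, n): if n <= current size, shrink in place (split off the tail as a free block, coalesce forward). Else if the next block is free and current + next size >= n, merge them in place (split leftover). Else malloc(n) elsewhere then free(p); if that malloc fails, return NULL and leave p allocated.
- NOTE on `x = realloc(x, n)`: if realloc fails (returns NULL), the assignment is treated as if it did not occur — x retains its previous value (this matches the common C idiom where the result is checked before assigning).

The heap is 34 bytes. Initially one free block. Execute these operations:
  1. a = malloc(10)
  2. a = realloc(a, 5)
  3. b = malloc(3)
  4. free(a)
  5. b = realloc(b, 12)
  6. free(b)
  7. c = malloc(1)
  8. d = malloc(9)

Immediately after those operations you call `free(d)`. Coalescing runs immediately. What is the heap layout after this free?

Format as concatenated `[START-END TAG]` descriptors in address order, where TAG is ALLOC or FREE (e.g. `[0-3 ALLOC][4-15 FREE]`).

Op 1: a = malloc(10) -> a = 0; heap: [0-9 ALLOC][10-33 FREE]
Op 2: a = realloc(a, 5) -> a = 0; heap: [0-4 ALLOC][5-33 FREE]
Op 3: b = malloc(3) -> b = 5; heap: [0-4 ALLOC][5-7 ALLOC][8-33 FREE]
Op 4: free(a) -> (freed a); heap: [0-4 FREE][5-7 ALLOC][8-33 FREE]
Op 5: b = realloc(b, 12) -> b = 5; heap: [0-4 FREE][5-16 ALLOC][17-33 FREE]
Op 6: free(b) -> (freed b); heap: [0-33 FREE]
Op 7: c = malloc(1) -> c = 0; heap: [0-0 ALLOC][1-33 FREE]
Op 8: d = malloc(9) -> d = 1; heap: [0-0 ALLOC][1-9 ALLOC][10-33 FREE]
free(d): d = 1 -> block [1-9 ALLOC]; mark free, coalesce with adjacent free neighbors -> [0-0 ALLOC][1-33 FREE]

Answer: [0-0 ALLOC][1-33 FREE]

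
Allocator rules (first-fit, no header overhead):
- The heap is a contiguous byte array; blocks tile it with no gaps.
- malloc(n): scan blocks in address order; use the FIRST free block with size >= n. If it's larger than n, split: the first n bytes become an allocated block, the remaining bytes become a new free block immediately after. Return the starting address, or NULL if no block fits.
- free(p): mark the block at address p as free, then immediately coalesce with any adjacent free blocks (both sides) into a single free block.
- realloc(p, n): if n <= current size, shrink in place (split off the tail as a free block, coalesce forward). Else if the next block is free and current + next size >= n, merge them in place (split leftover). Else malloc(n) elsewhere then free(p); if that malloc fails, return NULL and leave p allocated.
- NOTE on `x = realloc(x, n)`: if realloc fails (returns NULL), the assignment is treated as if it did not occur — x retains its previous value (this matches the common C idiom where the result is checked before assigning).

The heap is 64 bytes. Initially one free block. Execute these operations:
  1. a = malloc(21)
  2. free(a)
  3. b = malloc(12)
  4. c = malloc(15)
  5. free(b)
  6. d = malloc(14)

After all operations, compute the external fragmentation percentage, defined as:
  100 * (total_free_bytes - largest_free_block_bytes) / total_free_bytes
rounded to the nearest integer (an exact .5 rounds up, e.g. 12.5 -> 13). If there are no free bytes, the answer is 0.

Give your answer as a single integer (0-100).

Answer: 34

Derivation:
Op 1: a = malloc(21) -> a = 0; heap: [0-20 ALLOC][21-63 FREE]
Op 2: free(a) -> (freed a); heap: [0-63 FREE]
Op 3: b = malloc(12) -> b = 0; heap: [0-11 ALLOC][12-63 FREE]
Op 4: c = malloc(15) -> c = 12; heap: [0-11 ALLOC][12-26 ALLOC][27-63 FREE]
Op 5: free(b) -> (freed b); heap: [0-11 FREE][12-26 ALLOC][27-63 FREE]
Op 6: d = malloc(14) -> d = 27; heap: [0-11 FREE][12-26 ALLOC][27-40 ALLOC][41-63 FREE]
Free blocks: [12 23] total_free=35 largest=23 -> 100*(35-23)/35 = 1200/35 ≈ 34.286 -> rounds to 34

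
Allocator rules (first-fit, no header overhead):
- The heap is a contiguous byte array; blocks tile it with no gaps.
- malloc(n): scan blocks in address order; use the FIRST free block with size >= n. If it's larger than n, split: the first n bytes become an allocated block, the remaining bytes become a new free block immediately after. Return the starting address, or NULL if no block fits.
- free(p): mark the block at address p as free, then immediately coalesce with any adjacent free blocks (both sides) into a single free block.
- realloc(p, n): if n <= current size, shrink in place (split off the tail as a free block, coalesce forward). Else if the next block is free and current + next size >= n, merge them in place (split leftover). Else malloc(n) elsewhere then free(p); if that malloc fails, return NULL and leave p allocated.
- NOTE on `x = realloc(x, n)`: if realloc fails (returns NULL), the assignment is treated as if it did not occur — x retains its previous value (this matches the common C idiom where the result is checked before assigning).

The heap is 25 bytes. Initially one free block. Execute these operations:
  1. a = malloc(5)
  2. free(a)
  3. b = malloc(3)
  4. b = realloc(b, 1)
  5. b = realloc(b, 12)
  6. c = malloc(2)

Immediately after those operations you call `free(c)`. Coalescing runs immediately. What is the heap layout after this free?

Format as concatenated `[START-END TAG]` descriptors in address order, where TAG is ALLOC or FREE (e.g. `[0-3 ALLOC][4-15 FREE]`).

Op 1: a = malloc(5) -> a = 0; heap: [0-4 ALLOC][5-24 FREE]
Op 2: free(a) -> (freed a); heap: [0-24 FREE]
Op 3: b = malloc(3) -> b = 0; heap: [0-2 ALLOC][3-24 FREE]
Op 4: b = realloc(b, 1) -> b = 0; heap: [0-0 ALLOC][1-24 FREE]
Op 5: b = realloc(b, 12) -> b = 0; heap: [0-11 ALLOC][12-24 FREE]
Op 6: c = malloc(2) -> c = 12; heap: [0-11 ALLOC][12-13 ALLOC][14-24 FREE]
free(c): c = 12 -> block [12-13 ALLOC]; mark free, coalesce with adjacent free neighbors -> [0-11 ALLOC][12-24 FREE]

Answer: [0-11 ALLOC][12-24 FREE]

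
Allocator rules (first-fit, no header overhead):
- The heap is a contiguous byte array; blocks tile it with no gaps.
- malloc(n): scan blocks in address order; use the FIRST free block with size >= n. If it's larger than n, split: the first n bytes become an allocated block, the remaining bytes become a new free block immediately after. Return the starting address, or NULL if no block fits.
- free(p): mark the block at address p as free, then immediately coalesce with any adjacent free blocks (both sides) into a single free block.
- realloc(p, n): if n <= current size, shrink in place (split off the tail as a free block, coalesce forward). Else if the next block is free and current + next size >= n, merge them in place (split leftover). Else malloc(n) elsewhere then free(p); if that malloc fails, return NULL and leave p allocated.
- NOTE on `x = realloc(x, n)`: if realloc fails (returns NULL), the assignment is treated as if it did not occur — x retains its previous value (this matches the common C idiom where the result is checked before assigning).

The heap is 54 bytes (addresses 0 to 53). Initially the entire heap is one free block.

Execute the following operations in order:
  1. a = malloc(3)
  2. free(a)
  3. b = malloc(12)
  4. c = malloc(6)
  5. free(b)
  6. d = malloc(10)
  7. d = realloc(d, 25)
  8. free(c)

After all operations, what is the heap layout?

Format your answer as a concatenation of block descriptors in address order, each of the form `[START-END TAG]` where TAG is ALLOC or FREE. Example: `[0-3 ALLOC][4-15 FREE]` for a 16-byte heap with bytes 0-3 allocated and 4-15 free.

Answer: [0-17 FREE][18-42 ALLOC][43-53 FREE]

Derivation:
Op 1: a = malloc(3) -> a = 0; heap: [0-2 ALLOC][3-53 FREE]
Op 2: free(a) -> (freed a); heap: [0-53 FREE]
Op 3: b = malloc(12) -> b = 0; heap: [0-11 ALLOC][12-53 FREE]
Op 4: c = malloc(6) -> c = 12; heap: [0-11 ALLOC][12-17 ALLOC][18-53 FREE]
Op 5: free(b) -> (freed b); heap: [0-11 FREE][12-17 ALLOC][18-53 FREE]
Op 6: d = malloc(10) -> d = 0; heap: [0-9 ALLOC][10-11 FREE][12-17 ALLOC][18-53 FREE]
Op 7: d = realloc(d, 25) -> d = 18; heap: [0-11 FREE][12-17 ALLOC][18-42 ALLOC][43-53 FREE]
Op 8: free(c) -> (freed c); heap: [0-17 FREE][18-42 ALLOC][43-53 FREE]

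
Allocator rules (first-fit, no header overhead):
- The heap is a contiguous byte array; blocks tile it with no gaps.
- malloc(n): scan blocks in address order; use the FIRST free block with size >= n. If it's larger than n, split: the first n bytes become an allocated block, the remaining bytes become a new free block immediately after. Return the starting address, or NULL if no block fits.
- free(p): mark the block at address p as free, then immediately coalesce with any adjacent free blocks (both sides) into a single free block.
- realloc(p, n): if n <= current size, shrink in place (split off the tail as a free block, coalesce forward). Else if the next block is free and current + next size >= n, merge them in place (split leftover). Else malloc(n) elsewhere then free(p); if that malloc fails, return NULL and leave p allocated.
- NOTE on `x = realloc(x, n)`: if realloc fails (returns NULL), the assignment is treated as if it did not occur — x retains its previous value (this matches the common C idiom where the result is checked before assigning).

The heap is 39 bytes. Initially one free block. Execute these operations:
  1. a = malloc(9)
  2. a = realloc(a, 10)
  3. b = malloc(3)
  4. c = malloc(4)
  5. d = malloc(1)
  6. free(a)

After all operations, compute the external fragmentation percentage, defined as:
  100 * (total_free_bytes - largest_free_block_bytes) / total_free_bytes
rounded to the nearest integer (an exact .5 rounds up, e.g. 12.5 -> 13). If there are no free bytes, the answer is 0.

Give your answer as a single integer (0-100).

Op 1: a = malloc(9) -> a = 0; heap: [0-8 ALLOC][9-38 FREE]
Op 2: a = realloc(a, 10) -> a = 0; heap: [0-9 ALLOC][10-38 FREE]
Op 3: b = malloc(3) -> b = 10; heap: [0-9 ALLOC][10-12 ALLOC][13-38 FREE]
Op 4: c = malloc(4) -> c = 13; heap: [0-9 ALLOC][10-12 ALLOC][13-16 ALLOC][17-38 FREE]
Op 5: d = malloc(1) -> d = 17; heap: [0-9 ALLOC][10-12 ALLOC][13-16 ALLOC][17-17 ALLOC][18-38 FREE]
Op 6: free(a) -> (freed a); heap: [0-9 FREE][10-12 ALLOC][13-16 ALLOC][17-17 ALLOC][18-38 FREE]
Free blocks: [10 21] total_free=31 largest=21 -> 100*(31-21)/31 = 1000/31 ≈ 32.258 -> rounds to 32

Answer: 32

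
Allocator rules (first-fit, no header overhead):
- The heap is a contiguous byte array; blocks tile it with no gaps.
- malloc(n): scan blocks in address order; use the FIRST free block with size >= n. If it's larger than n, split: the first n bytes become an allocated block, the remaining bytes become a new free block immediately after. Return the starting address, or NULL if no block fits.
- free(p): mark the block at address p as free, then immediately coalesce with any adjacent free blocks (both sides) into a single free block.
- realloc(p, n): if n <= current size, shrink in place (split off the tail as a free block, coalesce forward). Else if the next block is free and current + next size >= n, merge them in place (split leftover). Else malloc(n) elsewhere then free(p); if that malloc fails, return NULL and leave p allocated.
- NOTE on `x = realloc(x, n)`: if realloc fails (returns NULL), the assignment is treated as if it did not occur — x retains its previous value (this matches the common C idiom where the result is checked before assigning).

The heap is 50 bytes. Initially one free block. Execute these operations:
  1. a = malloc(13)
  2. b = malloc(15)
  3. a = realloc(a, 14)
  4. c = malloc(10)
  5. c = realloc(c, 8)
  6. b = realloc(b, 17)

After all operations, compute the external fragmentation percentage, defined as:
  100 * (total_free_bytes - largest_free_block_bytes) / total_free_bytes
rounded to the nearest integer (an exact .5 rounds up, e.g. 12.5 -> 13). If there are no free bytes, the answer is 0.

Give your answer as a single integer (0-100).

Answer: 38

Derivation:
Op 1: a = malloc(13) -> a = 0; heap: [0-12 ALLOC][13-49 FREE]
Op 2: b = malloc(15) -> b = 13; heap: [0-12 ALLOC][13-27 ALLOC][28-49 FREE]
Op 3: a = realloc(a, 14) -> a = 28; heap: [0-12 FREE][13-27 ALLOC][28-41 ALLOC][42-49 FREE]
Op 4: c = malloc(10) -> c = 0; heap: [0-9 ALLOC][10-12 FREE][13-27 ALLOC][28-41 ALLOC][42-49 FREE]
Op 5: c = realloc(c, 8) -> c = 0; heap: [0-7 ALLOC][8-12 FREE][13-27 ALLOC][28-41 ALLOC][42-49 FREE]
Op 6: b = realloc(b, 17) -> NULL (b unchanged); heap: [0-7 ALLOC][8-12 FREE][13-27 ALLOC][28-41 ALLOC][42-49 FREE]
Free blocks: [5 8] total_free=13 largest=8 -> 100*(13-8)/13 = 500/13 ≈ 38.462 -> rounds to 38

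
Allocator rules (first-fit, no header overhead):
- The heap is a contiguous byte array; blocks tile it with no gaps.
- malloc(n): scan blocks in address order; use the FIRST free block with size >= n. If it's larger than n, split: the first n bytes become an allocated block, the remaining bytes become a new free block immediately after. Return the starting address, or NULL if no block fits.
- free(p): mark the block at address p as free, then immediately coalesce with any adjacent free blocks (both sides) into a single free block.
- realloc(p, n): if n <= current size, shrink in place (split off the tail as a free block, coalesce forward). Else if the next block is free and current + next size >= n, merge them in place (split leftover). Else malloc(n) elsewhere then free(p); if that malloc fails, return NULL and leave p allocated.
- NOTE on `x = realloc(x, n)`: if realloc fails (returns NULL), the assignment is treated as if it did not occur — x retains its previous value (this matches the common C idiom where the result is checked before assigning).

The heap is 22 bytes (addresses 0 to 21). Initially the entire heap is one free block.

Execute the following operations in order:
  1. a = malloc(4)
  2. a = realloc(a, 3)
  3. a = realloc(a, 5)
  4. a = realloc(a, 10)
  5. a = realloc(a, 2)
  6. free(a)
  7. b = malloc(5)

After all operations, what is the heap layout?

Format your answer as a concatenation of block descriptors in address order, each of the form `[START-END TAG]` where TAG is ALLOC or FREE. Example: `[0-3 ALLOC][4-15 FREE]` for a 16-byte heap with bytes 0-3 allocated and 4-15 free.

Answer: [0-4 ALLOC][5-21 FREE]

Derivation:
Op 1: a = malloc(4) -> a = 0; heap: [0-3 ALLOC][4-21 FREE]
Op 2: a = realloc(a, 3) -> a = 0; heap: [0-2 ALLOC][3-21 FREE]
Op 3: a = realloc(a, 5) -> a = 0; heap: [0-4 ALLOC][5-21 FREE]
Op 4: a = realloc(a, 10) -> a = 0; heap: [0-9 ALLOC][10-21 FREE]
Op 5: a = realloc(a, 2) -> a = 0; heap: [0-1 ALLOC][2-21 FREE]
Op 6: free(a) -> (freed a); heap: [0-21 FREE]
Op 7: b = malloc(5) -> b = 0; heap: [0-4 ALLOC][5-21 FREE]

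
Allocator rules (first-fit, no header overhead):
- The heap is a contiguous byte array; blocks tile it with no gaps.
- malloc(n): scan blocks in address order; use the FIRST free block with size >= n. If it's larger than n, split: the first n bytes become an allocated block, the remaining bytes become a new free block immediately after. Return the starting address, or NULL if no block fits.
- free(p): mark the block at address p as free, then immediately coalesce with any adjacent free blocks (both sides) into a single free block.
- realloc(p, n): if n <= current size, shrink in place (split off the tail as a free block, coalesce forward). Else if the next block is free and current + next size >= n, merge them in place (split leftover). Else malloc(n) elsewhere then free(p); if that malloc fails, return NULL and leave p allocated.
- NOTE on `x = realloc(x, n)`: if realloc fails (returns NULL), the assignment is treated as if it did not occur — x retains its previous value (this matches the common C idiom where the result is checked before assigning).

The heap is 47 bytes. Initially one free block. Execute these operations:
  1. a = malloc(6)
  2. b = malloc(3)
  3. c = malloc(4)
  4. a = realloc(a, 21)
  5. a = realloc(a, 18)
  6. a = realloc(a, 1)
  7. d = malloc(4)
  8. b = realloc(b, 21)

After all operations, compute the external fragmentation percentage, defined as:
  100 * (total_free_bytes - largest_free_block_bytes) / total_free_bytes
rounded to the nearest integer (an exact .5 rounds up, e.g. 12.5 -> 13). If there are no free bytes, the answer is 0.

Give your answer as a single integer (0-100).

Answer: 29

Derivation:
Op 1: a = malloc(6) -> a = 0; heap: [0-5 ALLOC][6-46 FREE]
Op 2: b = malloc(3) -> b = 6; heap: [0-5 ALLOC][6-8 ALLOC][9-46 FREE]
Op 3: c = malloc(4) -> c = 9; heap: [0-5 ALLOC][6-8 ALLOC][9-12 ALLOC][13-46 FREE]
Op 4: a = realloc(a, 21) -> a = 13; heap: [0-5 FREE][6-8 ALLOC][9-12 ALLOC][13-33 ALLOC][34-46 FREE]
Op 5: a = realloc(a, 18) -> a = 13; heap: [0-5 FREE][6-8 ALLOC][9-12 ALLOC][13-30 ALLOC][31-46 FREE]
Op 6: a = realloc(a, 1) -> a = 13; heap: [0-5 FREE][6-8 ALLOC][9-12 ALLOC][13-13 ALLOC][14-46 FREE]
Op 7: d = malloc(4) -> d = 0; heap: [0-3 ALLOC][4-5 FREE][6-8 ALLOC][9-12 ALLOC][13-13 ALLOC][14-46 FREE]
Op 8: b = realloc(b, 21) -> b = 14; heap: [0-3 ALLOC][4-8 FREE][9-12 ALLOC][13-13 ALLOC][14-34 ALLOC][35-46 FREE]
Free blocks: [5 12] total_free=17 largest=12 -> 100*(17-12)/17 = 500/17 ≈ 29.412 -> rounds to 29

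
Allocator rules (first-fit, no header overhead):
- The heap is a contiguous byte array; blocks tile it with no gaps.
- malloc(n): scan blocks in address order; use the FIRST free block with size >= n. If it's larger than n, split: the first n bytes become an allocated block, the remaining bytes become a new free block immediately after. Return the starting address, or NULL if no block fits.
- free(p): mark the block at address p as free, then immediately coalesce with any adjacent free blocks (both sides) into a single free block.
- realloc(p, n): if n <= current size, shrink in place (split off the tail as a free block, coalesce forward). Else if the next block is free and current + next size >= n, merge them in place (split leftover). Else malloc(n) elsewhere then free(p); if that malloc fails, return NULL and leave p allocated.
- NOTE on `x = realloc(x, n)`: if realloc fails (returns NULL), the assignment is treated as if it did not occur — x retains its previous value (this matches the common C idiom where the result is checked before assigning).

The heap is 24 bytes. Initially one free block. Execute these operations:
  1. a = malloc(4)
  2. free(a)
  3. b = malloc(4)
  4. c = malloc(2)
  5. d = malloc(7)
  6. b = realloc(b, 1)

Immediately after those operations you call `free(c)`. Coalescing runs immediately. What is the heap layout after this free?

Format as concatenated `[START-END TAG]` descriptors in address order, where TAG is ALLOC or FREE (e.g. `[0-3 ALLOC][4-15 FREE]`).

Answer: [0-0 ALLOC][1-5 FREE][6-12 ALLOC][13-23 FREE]

Derivation:
Op 1: a = malloc(4) -> a = 0; heap: [0-3 ALLOC][4-23 FREE]
Op 2: free(a) -> (freed a); heap: [0-23 FREE]
Op 3: b = malloc(4) -> b = 0; heap: [0-3 ALLOC][4-23 FREE]
Op 4: c = malloc(2) -> c = 4; heap: [0-3 ALLOC][4-5 ALLOC][6-23 FREE]
Op 5: d = malloc(7) -> d = 6; heap: [0-3 ALLOC][4-5 ALLOC][6-12 ALLOC][13-23 FREE]
Op 6: b = realloc(b, 1) -> b = 0; heap: [0-0 ALLOC][1-3 FREE][4-5 ALLOC][6-12 ALLOC][13-23 FREE]
free(c): c = 4 -> block [4-5 ALLOC]; mark free, coalesce with adjacent free neighbors -> [0-0 ALLOC][1-5 FREE][6-12 ALLOC][13-23 FREE]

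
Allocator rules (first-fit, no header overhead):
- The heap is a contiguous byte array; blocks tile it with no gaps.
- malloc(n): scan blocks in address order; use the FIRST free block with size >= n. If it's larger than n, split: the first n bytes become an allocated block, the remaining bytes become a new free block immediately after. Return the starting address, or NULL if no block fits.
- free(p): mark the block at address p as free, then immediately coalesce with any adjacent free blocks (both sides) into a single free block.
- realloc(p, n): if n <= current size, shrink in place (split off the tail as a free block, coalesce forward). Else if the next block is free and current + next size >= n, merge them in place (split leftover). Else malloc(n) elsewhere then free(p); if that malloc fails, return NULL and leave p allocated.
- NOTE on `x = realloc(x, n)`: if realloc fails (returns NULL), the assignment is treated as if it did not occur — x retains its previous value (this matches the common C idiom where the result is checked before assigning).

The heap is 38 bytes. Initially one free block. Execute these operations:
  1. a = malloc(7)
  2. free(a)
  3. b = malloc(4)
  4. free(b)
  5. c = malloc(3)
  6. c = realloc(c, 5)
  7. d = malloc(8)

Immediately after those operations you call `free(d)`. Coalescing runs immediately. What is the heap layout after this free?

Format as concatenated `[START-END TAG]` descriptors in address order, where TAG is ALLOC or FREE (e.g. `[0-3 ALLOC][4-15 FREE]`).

Answer: [0-4 ALLOC][5-37 FREE]

Derivation:
Op 1: a = malloc(7) -> a = 0; heap: [0-6 ALLOC][7-37 FREE]
Op 2: free(a) -> (freed a); heap: [0-37 FREE]
Op 3: b = malloc(4) -> b = 0; heap: [0-3 ALLOC][4-37 FREE]
Op 4: free(b) -> (freed b); heap: [0-37 FREE]
Op 5: c = malloc(3) -> c = 0; heap: [0-2 ALLOC][3-37 FREE]
Op 6: c = realloc(c, 5) -> c = 0; heap: [0-4 ALLOC][5-37 FREE]
Op 7: d = malloc(8) -> d = 5; heap: [0-4 ALLOC][5-12 ALLOC][13-37 FREE]
free(d): d = 5 -> block [5-12 ALLOC]; mark free, coalesce with adjacent free neighbors -> [0-4 ALLOC][5-37 FREE]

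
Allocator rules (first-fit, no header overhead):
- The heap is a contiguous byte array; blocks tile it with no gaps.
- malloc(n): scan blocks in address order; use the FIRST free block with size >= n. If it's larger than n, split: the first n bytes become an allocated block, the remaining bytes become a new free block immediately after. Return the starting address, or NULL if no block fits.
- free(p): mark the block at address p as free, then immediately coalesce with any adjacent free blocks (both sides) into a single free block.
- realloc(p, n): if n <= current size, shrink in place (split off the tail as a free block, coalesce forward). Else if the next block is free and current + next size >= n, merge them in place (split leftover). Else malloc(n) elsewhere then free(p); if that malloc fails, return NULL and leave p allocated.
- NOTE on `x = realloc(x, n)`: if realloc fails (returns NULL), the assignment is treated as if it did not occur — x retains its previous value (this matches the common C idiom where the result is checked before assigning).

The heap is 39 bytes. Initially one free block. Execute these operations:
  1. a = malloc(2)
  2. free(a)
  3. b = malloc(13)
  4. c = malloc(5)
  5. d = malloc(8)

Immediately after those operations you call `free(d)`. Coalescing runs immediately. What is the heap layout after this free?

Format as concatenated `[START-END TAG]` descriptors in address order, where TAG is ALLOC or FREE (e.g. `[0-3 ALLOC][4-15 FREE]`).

Op 1: a = malloc(2) -> a = 0; heap: [0-1 ALLOC][2-38 FREE]
Op 2: free(a) -> (freed a); heap: [0-38 FREE]
Op 3: b = malloc(13) -> b = 0; heap: [0-12 ALLOC][13-38 FREE]
Op 4: c = malloc(5) -> c = 13; heap: [0-12 ALLOC][13-17 ALLOC][18-38 FREE]
Op 5: d = malloc(8) -> d = 18; heap: [0-12 ALLOC][13-17 ALLOC][18-25 ALLOC][26-38 FREE]
free(d): d = 18 -> block [18-25 ALLOC]; mark free, coalesce with adjacent free neighbors -> [0-12 ALLOC][13-17 ALLOC][18-38 FREE]

Answer: [0-12 ALLOC][13-17 ALLOC][18-38 FREE]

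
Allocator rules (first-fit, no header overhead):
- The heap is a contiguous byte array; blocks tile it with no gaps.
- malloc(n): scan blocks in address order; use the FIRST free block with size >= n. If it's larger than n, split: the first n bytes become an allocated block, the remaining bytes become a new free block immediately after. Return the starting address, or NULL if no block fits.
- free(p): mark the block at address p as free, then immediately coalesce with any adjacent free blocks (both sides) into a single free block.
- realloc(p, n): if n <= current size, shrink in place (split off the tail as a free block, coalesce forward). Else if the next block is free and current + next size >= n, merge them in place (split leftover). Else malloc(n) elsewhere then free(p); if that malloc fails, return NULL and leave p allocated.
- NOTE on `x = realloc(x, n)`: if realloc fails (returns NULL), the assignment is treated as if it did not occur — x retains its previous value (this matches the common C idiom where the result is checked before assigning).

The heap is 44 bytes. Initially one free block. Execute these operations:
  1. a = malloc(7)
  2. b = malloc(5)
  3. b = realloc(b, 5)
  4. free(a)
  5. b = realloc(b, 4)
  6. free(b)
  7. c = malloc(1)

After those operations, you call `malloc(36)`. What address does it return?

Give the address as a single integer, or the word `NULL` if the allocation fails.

Answer: 1

Derivation:
Op 1: a = malloc(7) -> a = 0; heap: [0-6 ALLOC][7-43 FREE]
Op 2: b = malloc(5) -> b = 7; heap: [0-6 ALLOC][7-11 ALLOC][12-43 FREE]
Op 3: b = realloc(b, 5) -> b = 7; heap: [0-6 ALLOC][7-11 ALLOC][12-43 FREE]
Op 4: free(a) -> (freed a); heap: [0-6 FREE][7-11 ALLOC][12-43 FREE]
Op 5: b = realloc(b, 4) -> b = 7; heap: [0-6 FREE][7-10 ALLOC][11-43 FREE]
Op 6: free(b) -> (freed b); heap: [0-43 FREE]
Op 7: c = malloc(1) -> c = 0; heap: [0-0 ALLOC][1-43 FREE]
malloc(36): first-fit scan over [0-0 ALLOC][1-43 FREE] -> 1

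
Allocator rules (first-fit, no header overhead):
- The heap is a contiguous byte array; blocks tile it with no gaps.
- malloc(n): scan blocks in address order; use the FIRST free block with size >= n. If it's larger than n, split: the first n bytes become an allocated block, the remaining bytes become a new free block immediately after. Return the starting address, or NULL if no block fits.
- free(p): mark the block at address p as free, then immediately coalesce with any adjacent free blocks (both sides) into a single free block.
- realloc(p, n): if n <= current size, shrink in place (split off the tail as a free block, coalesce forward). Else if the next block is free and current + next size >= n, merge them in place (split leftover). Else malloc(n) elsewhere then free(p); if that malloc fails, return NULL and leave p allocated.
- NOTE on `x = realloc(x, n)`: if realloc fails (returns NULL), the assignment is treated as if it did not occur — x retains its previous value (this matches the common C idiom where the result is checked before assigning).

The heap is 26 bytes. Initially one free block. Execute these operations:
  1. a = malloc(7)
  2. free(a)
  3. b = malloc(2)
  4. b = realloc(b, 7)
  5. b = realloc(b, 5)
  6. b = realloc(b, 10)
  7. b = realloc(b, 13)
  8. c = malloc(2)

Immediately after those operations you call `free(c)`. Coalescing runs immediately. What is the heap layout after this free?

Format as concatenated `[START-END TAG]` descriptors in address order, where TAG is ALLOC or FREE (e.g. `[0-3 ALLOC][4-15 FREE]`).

Answer: [0-12 ALLOC][13-25 FREE]

Derivation:
Op 1: a = malloc(7) -> a = 0; heap: [0-6 ALLOC][7-25 FREE]
Op 2: free(a) -> (freed a); heap: [0-25 FREE]
Op 3: b = malloc(2) -> b = 0; heap: [0-1 ALLOC][2-25 FREE]
Op 4: b = realloc(b, 7) -> b = 0; heap: [0-6 ALLOC][7-25 FREE]
Op 5: b = realloc(b, 5) -> b = 0; heap: [0-4 ALLOC][5-25 FREE]
Op 6: b = realloc(b, 10) -> b = 0; heap: [0-9 ALLOC][10-25 FREE]
Op 7: b = realloc(b, 13) -> b = 0; heap: [0-12 ALLOC][13-25 FREE]
Op 8: c = malloc(2) -> c = 13; heap: [0-12 ALLOC][13-14 ALLOC][15-25 FREE]
free(c): c = 13 -> block [13-14 ALLOC]; mark free, coalesce with adjacent free neighbors -> [0-12 ALLOC][13-25 FREE]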